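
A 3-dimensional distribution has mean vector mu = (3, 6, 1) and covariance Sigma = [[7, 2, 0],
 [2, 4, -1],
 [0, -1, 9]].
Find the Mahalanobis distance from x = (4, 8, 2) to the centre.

Step 1 — centre the observation: (x - mu) = (1, 2, 1).

Step 2 — invert Sigma (cofactor / det for 3×3, or solve directly):
  Sigma^{-1} = [[0.1675, -0.0861, -0.0096],
 [-0.0861, 0.3014, 0.0335],
 [-0.0096, 0.0335, 0.1148]].

Step 3 — form the quadratic (x - mu)^T · Sigma^{-1} · (x - mu):
  Sigma^{-1} · (x - mu) = (-0.0144, 0.5502, 0.1722).
  (x - mu)^T · [Sigma^{-1} · (x - mu)] = (1)·(-0.0144) + (2)·(0.5502) + (1)·(0.1722) = 1.2584.

Step 4 — take square root: d = √(1.2584) ≈ 1.1218.

d(x, mu) = √(1.2584) ≈ 1.1218


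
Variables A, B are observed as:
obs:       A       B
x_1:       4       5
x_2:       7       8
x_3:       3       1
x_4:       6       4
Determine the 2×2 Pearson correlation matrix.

Step 1 — column means:
  mean(A) = (4 + 7 + 3 + 6) / 4 = 20/4 = 5
  mean(B) = (5 + 8 + 1 + 4) / 4 = 18/4 = 4.5

Step 2 — sample variances and covariances s[i,j] = (1/(n-1)) · Σ_k (x_{k,i} - mean_i) · (x_{k,j} - mean_j), with n-1 = 3:
  s[A,A] = ((-1)·(-1) + (2)·(2) + (-2)·(-2) + (1)·(1)) / 3 = 10/3 = 3.3333
  s[A,B] = ((-1)·(0.5) + (2)·(3.5) + (-2)·(-3.5) + (1)·(-0.5)) / 3 = 13/3 = 4.3333
  s[B,B] = ((0.5)·(0.5) + (3.5)·(3.5) + (-3.5)·(-3.5) + (-0.5)·(-0.5)) / 3 = 25/3 = 8.3333
  Sample standard deviations s_i = √(s[i,i]):
  s(A) = √(3.3333) = 1.8257
  s(B) = √(8.3333) = 2.8868

Step 3 — r_{ij} = s_{ij} / (s_i · s_j):
  r[A,A] = 1 (diagonal).
  r[A,B] = 4.3333 / (1.8257 · 2.8868) = 4.3333 / 5.2705 = 0.8222
  r[B,B] = 1 (diagonal).

R is symmetric with unit diagonal. Assembling:

R = [[1, 0.8222],
 [0.8222, 1]]


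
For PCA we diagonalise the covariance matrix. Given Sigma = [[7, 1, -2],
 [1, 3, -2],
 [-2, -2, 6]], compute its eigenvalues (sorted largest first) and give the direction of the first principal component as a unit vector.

Step 1 — characteristic polynomial p(λ) = det(λI - Sigma) = λ³ - tr·λ² + c_1·λ - det, where tr = trace, c_1 = sum of the principal 2×2 minors, det = det(Sigma):
  tr = 7 + 3 + 6 = 16,
  c_1 = (7·3 - (1)²) + (7·6 - (-2)²) + (3·6 - (-2)²) = 20 + 38 + 14 = 72,
  det = 7·(3·6 - (-2)²) - (1)·((1)·6 - (-2)·(-2)) + (-2)·((1)·(-2) - 3·(-2)) = 7·(14) - (1)·(2) + (-2)·(4) = 88.
  So p(λ) = λ³ - 16λ² + 72λ - 88.
Step 2 — look for an integer root (rational root theorem: any rational root is an integer divisor of 88). Testing λ = 2:
  p(2) = 8 - 64 + 144 - 88 = 0  ✓
  Dividing out (λ - 2): p(λ) = (λ - 2)(λ² - 14λ + 44).
Step 3 — remaining eigenvalues from the quadratic λ² - 14λ + 44 = 0:
  Δ = 14² - 4·44 = 196 - 176 = 20,  λ = (14 ± √20)/2 = (14 ± 4.4721)/2 ≈ 9.2361 or 4.7639.
  Sorted: λ_1 = 9.2361,  λ_2 = 4.7639,  λ_3 = 2  (check: sum = 16 = tr ✓).

Step 4 — unit eigenvector for λ_1 ≈ 9.2361: v spans the null space of (Sigma - λ_1 I), whose rows are
  r_1 = (-2.2361, 1, -2),  r_2 = (1, -6.2361, -2),  r_3 = (-2, -2, -3.2361).
  v is orthogonal to every row, so take v ∝ r_1 × r_2 = ((1)·(-2) - (-2)·(-6.2361), (-2)·(1) - (-2.2361)·(-2), (-2.2361)·(-6.2361) - (1)·(1)) ≈ (-14.4721, -6.4721, 12.9443).
  Rescale (multiply by -1 so the first nonzero entry is positive): u = (14.4721, 6.4721, -12.9443).
  ||u|| = √((14.4721)² + (6.4721)² + (-12.9443)²) = √(418.8854) ≈ 20.4667,  v_1 = u/||u|| ≈ (0.7071, 0.3162, -0.6325) (||v_1|| = 1).

λ_1 = 9.2361,  λ_2 = 4.7639,  λ_3 = 2;  v_1 ≈ (0.7071, 0.3162, -0.6325)


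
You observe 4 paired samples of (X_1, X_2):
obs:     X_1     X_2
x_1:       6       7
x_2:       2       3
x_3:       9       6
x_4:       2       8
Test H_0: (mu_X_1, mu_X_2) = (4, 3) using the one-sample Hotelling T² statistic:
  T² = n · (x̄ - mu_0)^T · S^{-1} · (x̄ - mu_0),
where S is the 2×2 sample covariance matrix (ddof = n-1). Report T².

Step 1 — sample mean vector:
  mean(X_1) = (6 + 2 + 9 + 2) / 4 = 19/4 = 4.75
  mean(X_2) = (7 + 3 + 6 + 8) / 4 = 24/4 = 6
  x̄ = (4.75, 6),  deviation x̄ - mu_0 = (4.75, 6) - (4, 3) = (0.75, 3).

Step 2 — sample covariance matrix, S[i,j] = (1/(n-1)) · Σ_k (x_{k,i} - mean_i) · (x_{k,j} - mean_j), divisor n-1 = 3:
  S[X_1,X_1] = ((1.25)·(1.25) + (-2.75)·(-2.75) + (4.25)·(4.25) + (-2.75)·(-2.75)) / 3 = 34.75/3 = 11.5833
  S[X_1,X_2] = ((1.25)·(1) + (-2.75)·(-3) + (4.25)·(0) + (-2.75)·(2)) / 3 = 4/3 = 1.3333
  S[X_2,X_2] = ((1)·(1) + (-3)·(-3) + (0)·(0) + (2)·(2)) / 3 = 14/3 = 4.6667
  S = [[11.5833, 1.3333],
 [1.3333, 4.6667]].

Step 3 — invert S. det(S) = 11.5833·4.6667 - (1.3333)² = 52.2778.
  S^{-1} = (1/det) · [[d, -b], [-b, a]] = [[0.0893, -0.0255],
 [-0.0255, 0.2216]].

Step 4 — quadratic form (x̄ - mu_0)^T · S^{-1} · (x̄ - mu_0):
  S^{-1} · (x̄ - mu_0) = (-0.0096, 0.6456),
  (x̄ - mu_0)^T · [...] = (0.75)·(-0.0096) + (3)·(0.6456) = 1.9296.

Step 5 — scale by n: T² = 4 · 1.9296 = 7.7184.

T² ≈ 7.7184


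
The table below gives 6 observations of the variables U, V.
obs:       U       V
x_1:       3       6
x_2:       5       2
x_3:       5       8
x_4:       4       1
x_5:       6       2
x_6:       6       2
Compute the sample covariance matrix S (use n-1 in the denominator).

Step 1 — column means:
  mean(U) = (3 + 5 + 5 + 4 + 6 + 6) / 6 = 29/6 = 4.8333
  mean(V) = (6 + 2 + 8 + 1 + 2 + 2) / 6 = 21/6 = 3.5

Step 2 — sample covariance S[i,j] = (1/(n-1)) · Σ_k (x_{k,i} - mean_i) · (x_{k,j} - mean_j), with n-1 = 5.
  S[U,U] = ((-1.8333)·(-1.8333) + (0.1667)·(0.1667) + (0.1667)·(0.1667) + (-0.8333)·(-0.8333) + (1.1667)·(1.1667) + (1.1667)·(1.1667)) / 5 = 6.8333/5 = 1.3667
  S[U,V] = ((-1.8333)·(2.5) + (0.1667)·(-1.5) + (0.1667)·(4.5) + (-0.8333)·(-2.5) + (1.1667)·(-1.5) + (1.1667)·(-1.5)) / 5 = -5.5/5 = -1.1
  S[V,V] = ((2.5)·(2.5) + (-1.5)·(-1.5) + (4.5)·(4.5) + (-2.5)·(-2.5) + (-1.5)·(-1.5) + (-1.5)·(-1.5)) / 5 = 39.5/5 = 7.9

S is symmetric (S[j,i] = S[i,j]). Assembling:

S = [[1.3667, -1.1],
 [-1.1, 7.9]]


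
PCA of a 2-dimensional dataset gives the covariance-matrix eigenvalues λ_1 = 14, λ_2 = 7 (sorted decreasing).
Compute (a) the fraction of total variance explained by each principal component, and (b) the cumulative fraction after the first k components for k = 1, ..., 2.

Step 1 — total variance = trace(Sigma) = Σ λ_i = 14 + 7 = 21.

Step 2 — fraction explained by component i = λ_i / Σ λ:
  PC1: 14/21 = 0.6667
  PC2: 7/21 = 0.3333

Step 3 — cumulative fraction after k components = (λ_1 + ... + λ_k) / Σ λ:
  k = 1: 14/21 = 0.6667
  k = 2: (14 + 7)/21 = 21/21 = 1

Summary (fraction, with percent):

explained: PC1 0.6667 (66.67%), PC2 0.3333 (33.33%);  cumulative: 0.6667, 1


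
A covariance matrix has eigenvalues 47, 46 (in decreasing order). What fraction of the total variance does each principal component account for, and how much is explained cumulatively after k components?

Step 1 — total variance = trace(Sigma) = Σ λ_i = 47 + 46 = 93.

Step 2 — fraction explained by component i = λ_i / Σ λ:
  PC1: 47/93 = 0.5054
  PC2: 46/93 = 0.4946

Step 3 — cumulative fraction after k components = (λ_1 + ... + λ_k) / Σ λ:
  k = 1: 47/93 = 0.5054
  k = 2: (47 + 46)/93 = 93/93 = 1

Summary (fraction, with percent):

explained: PC1 0.5054 (50.54%), PC2 0.4946 (49.46%);  cumulative: 0.5054, 1


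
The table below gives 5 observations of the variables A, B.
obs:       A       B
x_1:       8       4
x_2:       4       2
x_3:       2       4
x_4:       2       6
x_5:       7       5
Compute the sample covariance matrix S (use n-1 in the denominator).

Step 1 — column means:
  mean(A) = (8 + 4 + 2 + 2 + 7) / 5 = 23/5 = 4.6
  mean(B) = (4 + 2 + 4 + 6 + 5) / 5 = 21/5 = 4.2

Step 2 — sample covariance S[i,j] = (1/(n-1)) · Σ_k (x_{k,i} - mean_i) · (x_{k,j} - mean_j), with n-1 = 4.
  S[A,A] = ((3.4)·(3.4) + (-0.6)·(-0.6) + (-2.6)·(-2.6) + (-2.6)·(-2.6) + (2.4)·(2.4)) / 4 = 31.2/4 = 7.8
  S[A,B] = ((3.4)·(-0.2) + (-0.6)·(-2.2) + (-2.6)·(-0.2) + (-2.6)·(1.8) + (2.4)·(0.8)) / 4 = -1.6/4 = -0.4
  S[B,B] = ((-0.2)·(-0.2) + (-2.2)·(-2.2) + (-0.2)·(-0.2) + (1.8)·(1.8) + (0.8)·(0.8)) / 4 = 8.8/4 = 2.2

S is symmetric (S[j,i] = S[i,j]). Assembling:

S = [[7.8, -0.4],
 [-0.4, 2.2]]


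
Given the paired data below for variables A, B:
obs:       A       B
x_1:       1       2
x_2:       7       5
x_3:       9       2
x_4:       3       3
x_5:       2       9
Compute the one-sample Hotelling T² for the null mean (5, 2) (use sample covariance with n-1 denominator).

Step 1 — sample mean vector:
  mean(A) = (1 + 7 + 9 + 3 + 2) / 5 = 22/5 = 4.4
  mean(B) = (2 + 5 + 2 + 3 + 9) / 5 = 21/5 = 4.2
  x̄ = (4.4, 4.2),  deviation x̄ - mu_0 = (4.4, 4.2) - (5, 2) = (-0.6, 2.2).

Step 2 — sample covariance matrix, S[i,j] = (1/(n-1)) · Σ_k (x_{k,i} - mean_i) · (x_{k,j} - mean_j), divisor n-1 = 4:
  S[A,A] = ((-3.4)·(-3.4) + (2.6)·(2.6) + (4.6)·(4.6) + (-1.4)·(-1.4) + (-2.4)·(-2.4)) / 4 = 47.2/4 = 11.8
  S[A,B] = ((-3.4)·(-2.2) + (2.6)·(0.8) + (4.6)·(-2.2) + (-1.4)·(-1.2) + (-2.4)·(4.8)) / 4 = -10.4/4 = -2.6
  S[B,B] = ((-2.2)·(-2.2) + (0.8)·(0.8) + (-2.2)·(-2.2) + (-1.2)·(-1.2) + (4.8)·(4.8)) / 4 = 34.8/4 = 8.7
  S = [[11.8, -2.6],
 [-2.6, 8.7]].

Step 3 — invert S. det(S) = 11.8·8.7 - (-2.6)² = 95.9.
  S^{-1} = (1/det) · [[d, -b], [-b, a]] = [[0.0907, 0.0271],
 [0.0271, 0.123]].

Step 4 — quadratic form (x̄ - mu_0)^T · S^{-1} · (x̄ - mu_0):
  S^{-1} · (x̄ - mu_0) = (0.0052, 0.2544),
  (x̄ - mu_0)^T · [...] = (-0.6)·(0.0052) + (2.2)·(0.2544) = 0.5566.

Step 5 — scale by n: T² = 5 · 0.5566 = 2.7831.

T² ≈ 2.7831


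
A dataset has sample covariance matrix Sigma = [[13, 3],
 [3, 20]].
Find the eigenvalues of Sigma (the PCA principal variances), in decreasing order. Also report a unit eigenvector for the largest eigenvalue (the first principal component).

Step 1 — characteristic polynomial of 2×2 Sigma:
  det(Sigma - λI) = λ² - trace · λ + det = 0.
  trace = 13 + 20 = 33, det = 13·20 - (3)² = 251.
Step 2 — discriminant:
  Δ = trace² - 4·det = 1089 - 1004 = 85.
Step 3 — eigenvalues:
  λ = (trace ± √Δ)/2 = (33 ± 9.2195)/2,
  λ_1 = 21.1098,  λ_2 = 11.8902.

Step 4 — unit eigenvector for λ_1: solve (Sigma - λ_1 I)v = 0. First row:
  (13 - 21.1098)·v_x + (3)·v_y = 0, i.e. (-8.1098)·v_x + (3)·v_y = 0,
  so v ∝ (b, λ_1 - a) = (3, 8.1098) = u.
  ||u|| = √((3)² + (8.1098)²) = √(74.7684) ≈ 8.6469,
  v_1 = u/||u|| ≈ (0.3469, 0.9379) (||v_1|| = 1).

λ_1 = 21.1098,  λ_2 = 11.8902;  v_1 ≈ (0.3469, 0.9379)


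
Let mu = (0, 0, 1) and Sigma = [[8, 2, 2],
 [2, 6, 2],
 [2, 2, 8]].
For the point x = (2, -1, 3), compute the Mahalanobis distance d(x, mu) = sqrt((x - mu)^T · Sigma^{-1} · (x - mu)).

Step 1 — centre the observation: (x - mu) = (2, -1, 2).

Step 2 — invert Sigma (cofactor / det for 3×3, or solve directly):
  Sigma^{-1} = [[0.141, -0.0385, -0.0256],
 [-0.0385, 0.1923, -0.0385],
 [-0.0256, -0.0385, 0.141]].

Step 3 — form the quadratic (x - mu)^T · Sigma^{-1} · (x - mu):
  Sigma^{-1} · (x - mu) = (0.2692, -0.3462, 0.2692).
  (x - mu)^T · [Sigma^{-1} · (x - mu)] = (2)·(0.2692) + (-1)·(-0.3462) + (2)·(0.2692) = 1.4231.

Step 4 — take square root: d = √(1.4231) ≈ 1.1929.

d(x, mu) = √(1.4231) ≈ 1.1929


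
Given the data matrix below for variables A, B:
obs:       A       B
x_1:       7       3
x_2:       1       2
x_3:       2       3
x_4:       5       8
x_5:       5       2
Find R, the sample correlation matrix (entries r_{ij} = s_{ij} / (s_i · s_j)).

Step 1 — column means:
  mean(A) = (7 + 1 + 2 + 5 + 5) / 5 = 20/5 = 4
  mean(B) = (3 + 2 + 3 + 8 + 2) / 5 = 18/5 = 3.6

Step 2 — sample variances and covariances s[i,j] = (1/(n-1)) · Σ_k (x_{k,i} - mean_i) · (x_{k,j} - mean_j), with n-1 = 4:
  s[A,A] = ((3)·(3) + (-3)·(-3) + (-2)·(-2) + (1)·(1) + (1)·(1)) / 4 = 24/4 = 6
  s[A,B] = ((3)·(-0.6) + (-3)·(-1.6) + (-2)·(-0.6) + (1)·(4.4) + (1)·(-1.6)) / 4 = 7/4 = 1.75
  s[B,B] = ((-0.6)·(-0.6) + (-1.6)·(-1.6) + (-0.6)·(-0.6) + (4.4)·(4.4) + (-1.6)·(-1.6)) / 4 = 25.2/4 = 6.3
  Sample standard deviations s_i = √(s[i,i]):
  s(A) = √(6) = 2.4495
  s(B) = √(6.3) = 2.51

Step 3 — r_{ij} = s_{ij} / (s_i · s_j):
  r[A,A] = 1 (diagonal).
  r[A,B] = 1.75 / (2.4495 · 2.51) = 1.75 / 6.1482 = 0.2846
  r[B,B] = 1 (diagonal).

R is symmetric with unit diagonal. Assembling:

R = [[1, 0.2846],
 [0.2846, 1]]


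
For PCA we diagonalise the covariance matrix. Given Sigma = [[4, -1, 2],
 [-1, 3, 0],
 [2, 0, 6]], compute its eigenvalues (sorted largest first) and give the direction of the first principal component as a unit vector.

Step 1 — characteristic polynomial p(λ) = det(λI - Sigma) = λ³ - tr·λ² + c_1·λ - det, where tr = trace, c_1 = sum of the principal 2×2 minors, det = det(Sigma):
  tr = 4 + 3 + 6 = 13,
  c_1 = (4·3 - (-1)²) + (4·6 - (2)²) + (3·6 - (0)²) = 11 + 20 + 18 = 49,
  det = 4·(3·6 - (0)²) - (-1)·((-1)·6 - (0)·(2)) + (2)·((-1)·(0) - 3·(2)) = 4·(18) - (-1)·(-6) + (2)·(-6) = 54.
  So p(λ) = λ³ - 13λ² + 49λ - 54.
Step 2 — look for an integer root (rational root theorem: any rational root is an integer divisor of 54). Testing λ = 2:
  p(2) = 8 - 52 + 98 - 54 = 0  ✓
  Dividing out (λ - 2): p(λ) = (λ - 2)(λ² - 11λ + 27).
Step 3 — remaining eigenvalues from the quadratic λ² - 11λ + 27 = 0:
  Δ = 11² - 4·27 = 121 - 108 = 13,  λ = (11 ± √13)/2 = (11 ± 3.6056)/2 ≈ 7.3028 or 3.6972.
  Sorted: λ_1 = 7.3028,  λ_2 = 3.6972,  λ_3 = 2  (check: sum = 13 = tr ✓).

Step 4 — unit eigenvector for λ_1 ≈ 7.3028: v spans the null space of (Sigma - λ_1 I), whose rows are
  r_1 = (-3.3028, -1, 2),  r_2 = (-1, -4.3028, 0),  r_3 = (2, 0, -1.3028).
  v is orthogonal to every row, so take v ∝ r_1 × r_2 = ((-1)·(0) - (2)·(-4.3028), (2)·(-1) - (-3.3028)·(0), (-3.3028)·(-4.3028) - (-1)·(-1)) ≈ (8.6056, -2, 13.2111).
  Let u = (8.6056, -2, 13.2111).
  ||u|| = √((8.6056)² + (-2)² + (13.2111)²) = √(252.5887) ≈ 15.893,  v_1 = u/||u|| ≈ (0.5415, -0.1258, 0.8313) (||v_1|| = 1).

λ_1 = 7.3028,  λ_2 = 3.6972,  λ_3 = 2;  v_1 ≈ (0.5415, -0.1258, 0.8313)


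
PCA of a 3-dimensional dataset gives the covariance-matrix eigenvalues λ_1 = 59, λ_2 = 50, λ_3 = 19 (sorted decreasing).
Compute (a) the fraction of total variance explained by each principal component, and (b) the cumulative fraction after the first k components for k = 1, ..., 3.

Step 1 — total variance = trace(Sigma) = Σ λ_i = 59 + 50 + 19 = 128.

Step 2 — fraction explained by component i = λ_i / Σ λ:
  PC1: 59/128 = 0.4609
  PC2: 50/128 = 0.3906
  PC3: 19/128 = 0.1484

Step 3 — cumulative fraction after k components = (λ_1 + ... + λ_k) / Σ λ:
  k = 1: 59/128 = 0.4609
  k = 2: (59 + 50)/128 = 109/128 = 0.8516
  k = 3: (59 + 50 + 19)/128 = 128/128 = 1

Summary (fraction, with percent):

explained: PC1 0.4609 (46.09%), PC2 0.3906 (39.06%), PC3 0.1484 (14.84%);  cumulative: 0.4609, 0.8516, 1


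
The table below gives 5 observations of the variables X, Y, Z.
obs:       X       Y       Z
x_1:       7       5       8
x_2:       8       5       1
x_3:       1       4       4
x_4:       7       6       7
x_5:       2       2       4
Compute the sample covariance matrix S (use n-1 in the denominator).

Step 1 — column means:
  mean(X) = (7 + 8 + 1 + 7 + 2) / 5 = 25/5 = 5
  mean(Y) = (5 + 5 + 4 + 6 + 2) / 5 = 22/5 = 4.4
  mean(Z) = (8 + 1 + 4 + 7 + 4) / 5 = 24/5 = 4.8

Step 2 — sample covariance S[i,j] = (1/(n-1)) · Σ_k (x_{k,i} - mean_i) · (x_{k,j} - mean_j), with n-1 = 4.
  S[X,X] = ((2)·(2) + (3)·(3) + (-4)·(-4) + (2)·(2) + (-3)·(-3)) / 4 = 42/4 = 10.5
  S[X,Y] = ((2)·(0.6) + (3)·(0.6) + (-4)·(-0.4) + (2)·(1.6) + (-3)·(-2.4)) / 4 = 15/4 = 3.75
  S[X,Z] = ((2)·(3.2) + (3)·(-3.8) + (-4)·(-0.8) + (2)·(2.2) + (-3)·(-0.8)) / 4 = 5/4 = 1.25
  S[Y,Y] = ((0.6)·(0.6) + (0.6)·(0.6) + (-0.4)·(-0.4) + (1.6)·(1.6) + (-2.4)·(-2.4)) / 4 = 9.2/4 = 2.3
  S[Y,Z] = ((0.6)·(3.2) + (0.6)·(-3.8) + (-0.4)·(-0.8) + (1.6)·(2.2) + (-2.4)·(-0.8)) / 4 = 5.4/4 = 1.35
  S[Z,Z] = ((3.2)·(3.2) + (-3.8)·(-3.8) + (-0.8)·(-0.8) + (2.2)·(2.2) + (-0.8)·(-0.8)) / 4 = 30.8/4 = 7.7

S is symmetric (S[j,i] = S[i,j]). Assembling:

S = [[10.5, 3.75, 1.25],
 [3.75, 2.3, 1.35],
 [1.25, 1.35, 7.7]]


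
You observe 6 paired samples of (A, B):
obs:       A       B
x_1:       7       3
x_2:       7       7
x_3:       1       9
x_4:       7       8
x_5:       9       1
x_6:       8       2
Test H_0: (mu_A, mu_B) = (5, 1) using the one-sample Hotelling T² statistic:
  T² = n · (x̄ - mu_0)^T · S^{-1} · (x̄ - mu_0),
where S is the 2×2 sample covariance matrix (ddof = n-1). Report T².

Step 1 — sample mean vector:
  mean(A) = (7 + 7 + 1 + 7 + 9 + 8) / 6 = 39/6 = 6.5
  mean(B) = (3 + 7 + 9 + 8 + 1 + 2) / 6 = 30/6 = 5
  x̄ = (6.5, 5),  deviation x̄ - mu_0 = (6.5, 5) - (5, 1) = (1.5, 4).

Step 2 — sample covariance matrix, S[i,j] = (1/(n-1)) · Σ_k (x_{k,i} - mean_i) · (x_{k,j} - mean_j), divisor n-1 = 5:
  S[A,A] = ((0.5)·(0.5) + (0.5)·(0.5) + (-5.5)·(-5.5) + (0.5)·(0.5) + (2.5)·(2.5) + (1.5)·(1.5)) / 5 = 39.5/5 = 7.9
  S[A,B] = ((0.5)·(-2) + (0.5)·(2) + (-5.5)·(4) + (0.5)·(3) + (2.5)·(-4) + (1.5)·(-3)) / 5 = -35/5 = -7
  S[B,B] = ((-2)·(-2) + (2)·(2) + (4)·(4) + (3)·(3) + (-4)·(-4) + (-3)·(-3)) / 5 = 58/5 = 11.6
  S = [[7.9, -7],
 [-7, 11.6]].

Step 3 — invert S. det(S) = 7.9·11.6 - (-7)² = 42.64.
  S^{-1} = (1/det) · [[d, -b], [-b, a]] = [[0.272, 0.1642],
 [0.1642, 0.1853]].

Step 4 — quadratic form (x̄ - mu_0)^T · S^{-1} · (x̄ - mu_0):
  S^{-1} · (x̄ - mu_0) = (1.0647, 0.9873),
  (x̄ - mu_0)^T · [...] = (1.5)·(1.0647) + (4)·(0.9873) = 5.5464.

Step 5 — scale by n: T² = 6 · 5.5464 = 33.2786.

T² ≈ 33.2786


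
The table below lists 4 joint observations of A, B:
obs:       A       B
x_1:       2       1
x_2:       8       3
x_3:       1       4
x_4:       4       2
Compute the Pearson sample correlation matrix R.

Step 1 — column means:
  mean(A) = (2 + 8 + 1 + 4) / 4 = 15/4 = 3.75
  mean(B) = (1 + 3 + 4 + 2) / 4 = 10/4 = 2.5

Step 2 — sample variances and covariances s[i,j] = (1/(n-1)) · Σ_k (x_{k,i} - mean_i) · (x_{k,j} - mean_j), with n-1 = 3:
  s[A,A] = ((-1.75)·(-1.75) + (4.25)·(4.25) + (-2.75)·(-2.75) + (0.25)·(0.25)) / 3 = 28.75/3 = 9.5833
  s[A,B] = ((-1.75)·(-1.5) + (4.25)·(0.5) + (-2.75)·(1.5) + (0.25)·(-0.5)) / 3 = 0.5/3 = 0.1667
  s[B,B] = ((-1.5)·(-1.5) + (0.5)·(0.5) + (1.5)·(1.5) + (-0.5)·(-0.5)) / 3 = 5/3 = 1.6667
  Sample standard deviations s_i = √(s[i,i]):
  s(A) = √(9.5833) = 3.0957
  s(B) = √(1.6667) = 1.291

Step 3 — r_{ij} = s_{ij} / (s_i · s_j):
  r[A,A] = 1 (diagonal).
  r[A,B] = 0.1667 / (3.0957 · 1.291) = 0.1667 / 3.9965 = 0.0417
  r[B,B] = 1 (diagonal).

R is symmetric with unit diagonal. Assembling:

R = [[1, 0.0417],
 [0.0417, 1]]


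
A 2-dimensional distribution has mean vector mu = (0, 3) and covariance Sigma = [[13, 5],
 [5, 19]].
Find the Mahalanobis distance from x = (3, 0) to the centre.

Step 1 — centre the observation: (x - mu) = (3, -3).

Step 2 — invert Sigma. det(Sigma) = 13·19 - (5)² = 222.
  Sigma^{-1} = (1/det) · [[d, -b], [-b, a]] = [[0.0856, -0.0225],
 [-0.0225, 0.0586]].

Step 3 — form the quadratic (x - mu)^T · Sigma^{-1} · (x - mu):
  Sigma^{-1} · (x - mu) = (0.3243, -0.2432).
  (x - mu)^T · [Sigma^{-1} · (x - mu)] = (3)·(0.3243) + (-3)·(-0.2432) = 1.7027.

Step 4 — take square root: d = √(1.7027) ≈ 1.3049.

d(x, mu) = √(1.7027) ≈ 1.3049


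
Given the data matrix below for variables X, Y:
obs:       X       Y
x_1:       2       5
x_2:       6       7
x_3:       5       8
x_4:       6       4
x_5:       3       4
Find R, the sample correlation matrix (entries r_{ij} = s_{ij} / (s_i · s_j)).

Step 1 — column means:
  mean(X) = (2 + 6 + 5 + 6 + 3) / 5 = 22/5 = 4.4
  mean(Y) = (5 + 7 + 8 + 4 + 4) / 5 = 28/5 = 5.6

Step 2 — sample variances and covariances s[i,j] = (1/(n-1)) · Σ_k (x_{k,i} - mean_i) · (x_{k,j} - mean_j), with n-1 = 4:
  s[X,X] = ((-2.4)·(-2.4) + (1.6)·(1.6) + (0.6)·(0.6) + (1.6)·(1.6) + (-1.4)·(-1.4)) / 4 = 13.2/4 = 3.3
  s[X,Y] = ((-2.4)·(-0.6) + (1.6)·(1.4) + (0.6)·(2.4) + (1.6)·(-1.6) + (-1.4)·(-1.6)) / 4 = 4.8/4 = 1.2
  s[Y,Y] = ((-0.6)·(-0.6) + (1.4)·(1.4) + (2.4)·(2.4) + (-1.6)·(-1.6) + (-1.6)·(-1.6)) / 4 = 13.2/4 = 3.3
  Sample standard deviations s_i = √(s[i,i]):
  s(X) = √(3.3) = 1.8166
  s(Y) = √(3.3) = 1.8166

Step 3 — r_{ij} = s_{ij} / (s_i · s_j):
  r[X,X] = 1 (diagonal).
  r[X,Y] = 1.2 / (1.8166 · 1.8166) = 1.2 / 3.3 = 0.3636
  r[Y,Y] = 1 (diagonal).

R is symmetric with unit diagonal. Assembling:

R = [[1, 0.3636],
 [0.3636, 1]]


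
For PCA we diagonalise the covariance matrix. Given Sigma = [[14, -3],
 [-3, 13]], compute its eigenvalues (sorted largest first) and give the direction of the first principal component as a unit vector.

Step 1 — characteristic polynomial of 2×2 Sigma:
  det(Sigma - λI) = λ² - trace · λ + det = 0.
  trace = 14 + 13 = 27, det = 14·13 - (-3)² = 173.
Step 2 — discriminant:
  Δ = trace² - 4·det = 729 - 692 = 37.
Step 3 — eigenvalues:
  λ = (trace ± √Δ)/2 = (27 ± 6.0828)/2,
  λ_1 = 16.5414,  λ_2 = 10.4586.

Step 4 — unit eigenvector for λ_1: solve (Sigma - λ_1 I)v = 0. First row:
  (14 - 16.5414)·v_x + (-3)·v_y = 0, i.e. (-2.5414)·v_x + (-3)·v_y = 0,
  so v ∝ (b, λ_1 - a) = (-3, 2.5414); multiply by -1 so the first entry is positive: u = (3, -2.5414).
  ||u|| = √((3)² + (-2.5414)²) = √(15.4586) ≈ 3.9317,
  v_1 = u/||u|| ≈ (0.763, -0.6464) (||v_1|| = 1).

λ_1 = 16.5414,  λ_2 = 10.4586;  v_1 ≈ (0.763, -0.6464)


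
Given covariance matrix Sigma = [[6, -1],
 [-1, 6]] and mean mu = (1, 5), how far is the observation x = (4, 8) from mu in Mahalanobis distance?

Step 1 — centre the observation: (x - mu) = (3, 3).

Step 2 — invert Sigma. det(Sigma) = 6·6 - (-1)² = 35.
  Sigma^{-1} = (1/det) · [[d, -b], [-b, a]] = [[0.1714, 0.0286],
 [0.0286, 0.1714]].

Step 3 — form the quadratic (x - mu)^T · Sigma^{-1} · (x - mu):
  Sigma^{-1} · (x - mu) = (0.6, 0.6).
  (x - mu)^T · [Sigma^{-1} · (x - mu)] = (3)·(0.6) + (3)·(0.6) = 3.6.

Step 4 — take square root: d = √(3.6) ≈ 1.8974.

d(x, mu) = √(3.6) ≈ 1.8974


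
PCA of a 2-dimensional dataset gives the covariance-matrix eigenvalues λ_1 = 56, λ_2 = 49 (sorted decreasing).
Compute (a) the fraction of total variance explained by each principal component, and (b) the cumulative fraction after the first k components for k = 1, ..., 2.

Step 1 — total variance = trace(Sigma) = Σ λ_i = 56 + 49 = 105.

Step 2 — fraction explained by component i = λ_i / Σ λ:
  PC1: 56/105 = 0.5333
  PC2: 49/105 = 0.4667

Step 3 — cumulative fraction after k components = (λ_1 + ... + λ_k) / Σ λ:
  k = 1: 56/105 = 0.5333
  k = 2: (56 + 49)/105 = 105/105 = 1

Summary (fraction, with percent):

explained: PC1 0.5333 (53.33%), PC2 0.4667 (46.67%);  cumulative: 0.5333, 1


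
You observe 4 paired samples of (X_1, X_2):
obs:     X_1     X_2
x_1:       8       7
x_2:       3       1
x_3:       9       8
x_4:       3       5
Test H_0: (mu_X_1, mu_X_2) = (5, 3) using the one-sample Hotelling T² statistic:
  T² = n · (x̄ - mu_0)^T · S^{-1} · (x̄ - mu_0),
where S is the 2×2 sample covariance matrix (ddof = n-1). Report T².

Step 1 — sample mean vector:
  mean(X_1) = (8 + 3 + 9 + 3) / 4 = 23/4 = 5.75
  mean(X_2) = (7 + 1 + 8 + 5) / 4 = 21/4 = 5.25
  x̄ = (5.75, 5.25),  deviation x̄ - mu_0 = (5.75, 5.25) - (5, 3) = (0.75, 2.25).

Step 2 — sample covariance matrix, S[i,j] = (1/(n-1)) · Σ_k (x_{k,i} - mean_i) · (x_{k,j} - mean_j), divisor n-1 = 3:
  S[X_1,X_1] = ((2.25)·(2.25) + (-2.75)·(-2.75) + (3.25)·(3.25) + (-2.75)·(-2.75)) / 3 = 30.75/3 = 10.25
  S[X_1,X_2] = ((2.25)·(1.75) + (-2.75)·(-4.25) + (3.25)·(2.75) + (-2.75)·(-0.25)) / 3 = 25.25/3 = 8.4167
  S[X_2,X_2] = ((1.75)·(1.75) + (-4.25)·(-4.25) + (2.75)·(2.75) + (-0.25)·(-0.25)) / 3 = 28.75/3 = 9.5833
  S = [[10.25, 8.4167],
 [8.4167, 9.5833]].

Step 3 — invert S. det(S) = 10.25·9.5833 - (8.4167)² = 27.3889.
  S^{-1} = (1/det) · [[d, -b], [-b, a]] = [[0.3499, -0.3073],
 [-0.3073, 0.3742]].

Step 4 — quadratic form (x̄ - mu_0)^T · S^{-1} · (x̄ - mu_0):
  S^{-1} · (x̄ - mu_0) = (-0.429, 0.6116),
  (x̄ - mu_0)^T · [...] = (0.75)·(-0.429) + (2.25)·(0.6116) = 1.0543.

Step 5 — scale by n: T² = 4 · 1.0543 = 4.217.

T² ≈ 4.217


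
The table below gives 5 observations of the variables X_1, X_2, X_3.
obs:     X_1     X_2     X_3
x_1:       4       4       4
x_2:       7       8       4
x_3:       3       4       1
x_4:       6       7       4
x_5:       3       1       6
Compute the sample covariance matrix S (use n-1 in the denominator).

Step 1 — column means:
  mean(X_1) = (4 + 7 + 3 + 6 + 3) / 5 = 23/5 = 4.6
  mean(X_2) = (4 + 8 + 4 + 7 + 1) / 5 = 24/5 = 4.8
  mean(X_3) = (4 + 4 + 1 + 4 + 6) / 5 = 19/5 = 3.8

Step 2 — sample covariance S[i,j] = (1/(n-1)) · Σ_k (x_{k,i} - mean_i) · (x_{k,j} - mean_j), with n-1 = 4.
  S[X_1,X_1] = ((-0.6)·(-0.6) + (2.4)·(2.4) + (-1.6)·(-1.6) + (1.4)·(1.4) + (-1.6)·(-1.6)) / 4 = 13.2/4 = 3.3
  S[X_1,X_2] = ((-0.6)·(-0.8) + (2.4)·(3.2) + (-1.6)·(-0.8) + (1.4)·(2.2) + (-1.6)·(-3.8)) / 4 = 18.6/4 = 4.65
  S[X_1,X_3] = ((-0.6)·(0.2) + (2.4)·(0.2) + (-1.6)·(-2.8) + (1.4)·(0.2) + (-1.6)·(2.2)) / 4 = 1.6/4 = 0.4
  S[X_2,X_2] = ((-0.8)·(-0.8) + (3.2)·(3.2) + (-0.8)·(-0.8) + (2.2)·(2.2) + (-3.8)·(-3.8)) / 4 = 30.8/4 = 7.7
  S[X_2,X_3] = ((-0.8)·(0.2) + (3.2)·(0.2) + (-0.8)·(-2.8) + (2.2)·(0.2) + (-3.8)·(2.2)) / 4 = -5.2/4 = -1.3
  S[X_3,X_3] = ((0.2)·(0.2) + (0.2)·(0.2) + (-2.8)·(-2.8) + (0.2)·(0.2) + (2.2)·(2.2)) / 4 = 12.8/4 = 3.2

S is symmetric (S[j,i] = S[i,j]). Assembling:

S = [[3.3, 4.65, 0.4],
 [4.65, 7.7, -1.3],
 [0.4, -1.3, 3.2]]


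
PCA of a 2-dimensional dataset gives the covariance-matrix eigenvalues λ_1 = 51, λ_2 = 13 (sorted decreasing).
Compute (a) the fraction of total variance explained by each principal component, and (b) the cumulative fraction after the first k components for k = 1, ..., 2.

Step 1 — total variance = trace(Sigma) = Σ λ_i = 51 + 13 = 64.

Step 2 — fraction explained by component i = λ_i / Σ λ:
  PC1: 51/64 = 0.7969
  PC2: 13/64 = 0.2031

Step 3 — cumulative fraction after k components = (λ_1 + ... + λ_k) / Σ λ:
  k = 1: 51/64 = 0.7969
  k = 2: (51 + 13)/64 = 64/64 = 1

Summary (fraction, with percent):

explained: PC1 0.7969 (79.69%), PC2 0.2031 (20.31%);  cumulative: 0.7969, 1


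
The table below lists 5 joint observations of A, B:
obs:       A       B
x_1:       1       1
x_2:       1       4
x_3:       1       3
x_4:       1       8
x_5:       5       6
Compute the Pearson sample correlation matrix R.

Step 1 — column means:
  mean(A) = (1 + 1 + 1 + 1 + 5) / 5 = 9/5 = 1.8
  mean(B) = (1 + 4 + 3 + 8 + 6) / 5 = 22/5 = 4.4

Step 2 — sample variances and covariances s[i,j] = (1/(n-1)) · Σ_k (x_{k,i} - mean_i) · (x_{k,j} - mean_j), with n-1 = 4:
  s[A,A] = ((-0.8)·(-0.8) + (-0.8)·(-0.8) + (-0.8)·(-0.8) + (-0.8)·(-0.8) + (3.2)·(3.2)) / 4 = 12.8/4 = 3.2
  s[A,B] = ((-0.8)·(-3.4) + (-0.8)·(-0.4) + (-0.8)·(-1.4) + (-0.8)·(3.6) + (3.2)·(1.6)) / 4 = 6.4/4 = 1.6
  s[B,B] = ((-3.4)·(-3.4) + (-0.4)·(-0.4) + (-1.4)·(-1.4) + (3.6)·(3.6) + (1.6)·(1.6)) / 4 = 29.2/4 = 7.3
  Sample standard deviations s_i = √(s[i,i]):
  s(A) = √(3.2) = 1.7889
  s(B) = √(7.3) = 2.7019

Step 3 — r_{ij} = s_{ij} / (s_i · s_j):
  r[A,A] = 1 (diagonal).
  r[A,B] = 1.6 / (1.7889 · 2.7019) = 1.6 / 4.8332 = 0.331
  r[B,B] = 1 (diagonal).

R is symmetric with unit diagonal. Assembling:

R = [[1, 0.331],
 [0.331, 1]]


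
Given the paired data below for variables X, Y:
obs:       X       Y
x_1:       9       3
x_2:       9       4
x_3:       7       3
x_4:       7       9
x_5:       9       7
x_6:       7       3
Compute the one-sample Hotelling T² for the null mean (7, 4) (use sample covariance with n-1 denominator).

Step 1 — sample mean vector:
  mean(X) = (9 + 9 + 7 + 7 + 9 + 7) / 6 = 48/6 = 8
  mean(Y) = (3 + 4 + 3 + 9 + 7 + 3) / 6 = 29/6 = 4.8333
  x̄ = (8, 4.8333),  deviation x̄ - mu_0 = (8, 4.8333) - (7, 4) = (1, 0.8333).

Step 2 — sample covariance matrix, S[i,j] = (1/(n-1)) · Σ_k (x_{k,i} - mean_i) · (x_{k,j} - mean_j), divisor n-1 = 5:
  S[X,X] = ((1)·(1) + (1)·(1) + (-1)·(-1) + (-1)·(-1) + (1)·(1) + (-1)·(-1)) / 5 = 6/5 = 1.2
  S[X,Y] = ((1)·(-1.8333) + (1)·(-0.8333) + (-1)·(-1.8333) + (-1)·(4.1667) + (1)·(2.1667) + (-1)·(-1.8333)) / 5 = -1/5 = -0.2
  S[Y,Y] = ((-1.8333)·(-1.8333) + (-0.8333)·(-0.8333) + (-1.8333)·(-1.8333) + (4.1667)·(4.1667) + (2.1667)·(2.1667) + (-1.8333)·(-1.8333)) / 5 = 32.8333/5 = 6.5667
  S = [[1.2, -0.2],
 [-0.2, 6.5667]].

Step 3 — invert S. det(S) = 1.2·6.5667 - (-0.2)² = 7.84.
  S^{-1} = (1/det) · [[d, -b], [-b, a]] = [[0.8376, 0.0255],
 [0.0255, 0.1531]].

Step 4 — quadratic form (x̄ - mu_0)^T · S^{-1} · (x̄ - mu_0):
  S^{-1} · (x̄ - mu_0) = (0.8588, 0.1531),
  (x̄ - mu_0)^T · [...] = (1)·(0.8588) + (0.8333)·(0.1531) = 0.9864.

Step 5 — scale by n: T² = 6 · 0.9864 = 5.9184.

T² ≈ 5.9184


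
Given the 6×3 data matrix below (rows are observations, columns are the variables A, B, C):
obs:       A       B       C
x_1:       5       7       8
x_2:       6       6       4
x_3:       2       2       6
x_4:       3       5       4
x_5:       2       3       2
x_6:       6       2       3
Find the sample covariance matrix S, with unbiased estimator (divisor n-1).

Step 1 — column means:
  mean(A) = (5 + 6 + 2 + 3 + 2 + 6) / 6 = 24/6 = 4
  mean(B) = (7 + 6 + 2 + 5 + 3 + 2) / 6 = 25/6 = 4.1667
  mean(C) = (8 + 4 + 6 + 4 + 2 + 3) / 6 = 27/6 = 4.5

Step 2 — sample covariance S[i,j] = (1/(n-1)) · Σ_k (x_{k,i} - mean_i) · (x_{k,j} - mean_j), with n-1 = 5.
  S[A,A] = ((1)·(1) + (2)·(2) + (-2)·(-2) + (-1)·(-1) + (-2)·(-2) + (2)·(2)) / 5 = 18/5 = 3.6
  S[A,B] = ((1)·(2.8333) + (2)·(1.8333) + (-2)·(-2.1667) + (-1)·(0.8333) + (-2)·(-1.1667) + (2)·(-2.1667)) / 5 = 8/5 = 1.6
  S[A,C] = ((1)·(3.5) + (2)·(-0.5) + (-2)·(1.5) + (-1)·(-0.5) + (-2)·(-2.5) + (2)·(-1.5)) / 5 = 2/5 = 0.4
  S[B,B] = ((2.8333)·(2.8333) + (1.8333)·(1.8333) + (-2.1667)·(-2.1667) + (0.8333)·(0.8333) + (-1.1667)·(-1.1667) + (-2.1667)·(-2.1667)) / 5 = 22.8333/5 = 4.5667
  S[B,C] = ((2.8333)·(3.5) + (1.8333)·(-0.5) + (-2.1667)·(1.5) + (0.8333)·(-0.5) + (-1.1667)·(-2.5) + (-2.1667)·(-1.5)) / 5 = 11.5/5 = 2.3
  S[C,C] = ((3.5)·(3.5) + (-0.5)·(-0.5) + (1.5)·(1.5) + (-0.5)·(-0.5) + (-2.5)·(-2.5) + (-1.5)·(-1.5)) / 5 = 23.5/5 = 4.7

S is symmetric (S[j,i] = S[i,j]). Assembling:

S = [[3.6, 1.6, 0.4],
 [1.6, 4.5667, 2.3],
 [0.4, 2.3, 4.7]]


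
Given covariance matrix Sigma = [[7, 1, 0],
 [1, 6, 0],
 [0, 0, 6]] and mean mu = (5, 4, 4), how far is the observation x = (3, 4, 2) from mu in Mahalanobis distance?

Step 1 — centre the observation: (x - mu) = (-2, 0, -2).

Step 2 — invert Sigma (cofactor / det for 3×3, or solve directly):
  Sigma^{-1} = [[0.1463, -0.0244, 0],
 [-0.0244, 0.1707, 0],
 [0, 0, 0.1667]].

Step 3 — form the quadratic (x - mu)^T · Sigma^{-1} · (x - mu):
  Sigma^{-1} · (x - mu) = (-0.2927, 0.0488, -0.3333).
  (x - mu)^T · [Sigma^{-1} · (x - mu)] = (-2)·(-0.2927) + (0)·(0.0488) + (-2)·(-0.3333) = 1.252.

Step 4 — take square root: d = √(1.252) ≈ 1.1189.

d(x, mu) = √(1.252) ≈ 1.1189


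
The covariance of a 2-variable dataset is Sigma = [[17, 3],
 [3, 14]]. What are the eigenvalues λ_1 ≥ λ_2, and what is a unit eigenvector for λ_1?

Step 1 — characteristic polynomial of 2×2 Sigma:
  det(Sigma - λI) = λ² - trace · λ + det = 0.
  trace = 17 + 14 = 31, det = 17·14 - (3)² = 229.
Step 2 — discriminant:
  Δ = trace² - 4·det = 961 - 916 = 45.
Step 3 — eigenvalues:
  λ = (trace ± √Δ)/2 = (31 ± 6.7082)/2,
  λ_1 = 18.8541,  λ_2 = 12.1459.

Step 4 — unit eigenvector for λ_1: solve (Sigma - λ_1 I)v = 0. First row:
  (17 - 18.8541)·v_x + (3)·v_y = 0, i.e. (-1.8541)·v_x + (3)·v_y = 0,
  so v ∝ (b, λ_1 - a) = (3, 1.8541) = u.
  ||u|| = √((3)² + (1.8541)²) = √(12.4377) ≈ 3.5267,
  v_1 = u/||u|| ≈ (0.8507, 0.5257) (||v_1|| = 1).

λ_1 = 18.8541,  λ_2 = 12.1459;  v_1 ≈ (0.8507, 0.5257)


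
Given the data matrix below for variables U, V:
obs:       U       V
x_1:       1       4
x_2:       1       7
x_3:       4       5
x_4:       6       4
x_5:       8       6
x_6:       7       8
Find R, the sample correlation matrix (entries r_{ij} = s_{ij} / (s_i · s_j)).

Step 1 — column means:
  mean(U) = (1 + 1 + 4 + 6 + 8 + 7) / 6 = 27/6 = 4.5
  mean(V) = (4 + 7 + 5 + 4 + 6 + 8) / 6 = 34/6 = 5.6667

Step 2 — sample variances and covariances s[i,j] = (1/(n-1)) · Σ_k (x_{k,i} - mean_i) · (x_{k,j} - mean_j), with n-1 = 5:
  s[U,U] = ((-3.5)·(-3.5) + (-3.5)·(-3.5) + (-0.5)·(-0.5) + (1.5)·(1.5) + (3.5)·(3.5) + (2.5)·(2.5)) / 5 = 45.5/5 = 9.1
  s[U,V] = ((-3.5)·(-1.6667) + (-3.5)·(1.3333) + (-0.5)·(-0.6667) + (1.5)·(-1.6667) + (3.5)·(0.3333) + (2.5)·(2.3333)) / 5 = 6/5 = 1.2
  s[V,V] = ((-1.6667)·(-1.6667) + (1.3333)·(1.3333) + (-0.6667)·(-0.6667) + (-1.6667)·(-1.6667) + (0.3333)·(0.3333) + (2.3333)·(2.3333)) / 5 = 13.3333/5 = 2.6667
  Sample standard deviations s_i = √(s[i,i]):
  s(U) = √(9.1) = 3.0166
  s(V) = √(2.6667) = 1.633

Step 3 — r_{ij} = s_{ij} / (s_i · s_j):
  r[U,U] = 1 (diagonal).
  r[U,V] = 1.2 / (3.0166 · 1.633) = 1.2 / 4.9261 = 0.2436
  r[V,V] = 1 (diagonal).

R is symmetric with unit diagonal. Assembling:

R = [[1, 0.2436],
 [0.2436, 1]]


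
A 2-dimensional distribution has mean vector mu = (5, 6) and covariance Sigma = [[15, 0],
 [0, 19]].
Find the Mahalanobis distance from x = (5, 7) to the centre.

Step 1 — centre the observation: (x - mu) = (0, 1).

Step 2 — invert Sigma. det(Sigma) = 15·19 - (0)² = 285.
  Sigma^{-1} = (1/det) · [[d, -b], [-b, a]] = [[0.0667, 0],
 [0, 0.0526]].

Step 3 — form the quadratic (x - mu)^T · Sigma^{-1} · (x - mu):
  Sigma^{-1} · (x - mu) = (0, 0.0526).
  (x - mu)^T · [Sigma^{-1} · (x - mu)] = (0)·(0) + (1)·(0.0526) = 0.0526.

Step 4 — take square root: d = √(0.0526) ≈ 0.2294.

d(x, mu) = √(0.0526) ≈ 0.2294


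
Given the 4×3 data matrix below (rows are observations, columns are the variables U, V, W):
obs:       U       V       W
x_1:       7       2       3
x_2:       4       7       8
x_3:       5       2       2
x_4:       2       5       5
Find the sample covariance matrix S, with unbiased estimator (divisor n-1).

Step 1 — column means:
  mean(U) = (7 + 4 + 5 + 2) / 4 = 18/4 = 4.5
  mean(V) = (2 + 7 + 2 + 5) / 4 = 16/4 = 4
  mean(W) = (3 + 8 + 2 + 5) / 4 = 18/4 = 4.5

Step 2 — sample covariance S[i,j] = (1/(n-1)) · Σ_k (x_{k,i} - mean_i) · (x_{k,j} - mean_j), with n-1 = 3.
  S[U,U] = ((2.5)·(2.5) + (-0.5)·(-0.5) + (0.5)·(0.5) + (-2.5)·(-2.5)) / 3 = 13/3 = 4.3333
  S[U,V] = ((2.5)·(-2) + (-0.5)·(3) + (0.5)·(-2) + (-2.5)·(1)) / 3 = -10/3 = -3.3333
  S[U,W] = ((2.5)·(-1.5) + (-0.5)·(3.5) + (0.5)·(-2.5) + (-2.5)·(0.5)) / 3 = -8/3 = -2.6667
  S[V,V] = ((-2)·(-2) + (3)·(3) + (-2)·(-2) + (1)·(1)) / 3 = 18/3 = 6
  S[V,W] = ((-2)·(-1.5) + (3)·(3.5) + (-2)·(-2.5) + (1)·(0.5)) / 3 = 19/3 = 6.3333
  S[W,W] = ((-1.5)·(-1.5) + (3.5)·(3.5) + (-2.5)·(-2.5) + (0.5)·(0.5)) / 3 = 21/3 = 7

S is symmetric (S[j,i] = S[i,j]). Assembling:

S = [[4.3333, -3.3333, -2.6667],
 [-3.3333, 6, 6.3333],
 [-2.6667, 6.3333, 7]]


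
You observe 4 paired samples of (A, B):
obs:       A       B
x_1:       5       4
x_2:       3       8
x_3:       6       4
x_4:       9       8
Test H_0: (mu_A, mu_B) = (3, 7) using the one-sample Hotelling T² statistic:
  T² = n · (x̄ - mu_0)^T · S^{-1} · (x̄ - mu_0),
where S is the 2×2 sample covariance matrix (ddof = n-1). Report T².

Step 1 — sample mean vector:
  mean(A) = (5 + 3 + 6 + 9) / 4 = 23/4 = 5.75
  mean(B) = (4 + 8 + 4 + 8) / 4 = 24/4 = 6
  x̄ = (5.75, 6),  deviation x̄ - mu_0 = (5.75, 6) - (3, 7) = (2.75, -1).

Step 2 — sample covariance matrix, S[i,j] = (1/(n-1)) · Σ_k (x_{k,i} - mean_i) · (x_{k,j} - mean_j), divisor n-1 = 3:
  S[A,A] = ((-0.75)·(-0.75) + (-2.75)·(-2.75) + (0.25)·(0.25) + (3.25)·(3.25)) / 3 = 18.75/3 = 6.25
  S[A,B] = ((-0.75)·(-2) + (-2.75)·(2) + (0.25)·(-2) + (3.25)·(2)) / 3 = 2/3 = 0.6667
  S[B,B] = ((-2)·(-2) + (2)·(2) + (-2)·(-2) + (2)·(2)) / 3 = 16/3 = 5.3333
  S = [[6.25, 0.6667],
 [0.6667, 5.3333]].

Step 3 — invert S. det(S) = 6.25·5.3333 - (0.6667)² = 32.8889.
  S^{-1} = (1/det) · [[d, -b], [-b, a]] = [[0.1622, -0.0203],
 [-0.0203, 0.19]].

Step 4 — quadratic form (x̄ - mu_0)^T · S^{-1} · (x̄ - mu_0):
  S^{-1} · (x̄ - mu_0) = (0.4662, -0.2458),
  (x̄ - mu_0)^T · [...] = (2.75)·(0.4662) + (-1)·(-0.2458) = 1.5279.

Step 5 — scale by n: T² = 4 · 1.5279 = 6.1115.

T² ≈ 6.1115


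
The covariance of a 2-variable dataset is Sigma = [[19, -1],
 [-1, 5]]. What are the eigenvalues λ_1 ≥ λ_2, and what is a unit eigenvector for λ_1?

Step 1 — characteristic polynomial of 2×2 Sigma:
  det(Sigma - λI) = λ² - trace · λ + det = 0.
  trace = 19 + 5 = 24, det = 19·5 - (-1)² = 94.
Step 2 — discriminant:
  Δ = trace² - 4·det = 576 - 376 = 200.
Step 3 — eigenvalues:
  λ = (trace ± √Δ)/2 = (24 ± 14.1421)/2,
  λ_1 = 19.0711,  λ_2 = 4.9289.

Step 4 — unit eigenvector for λ_1: solve (Sigma - λ_1 I)v = 0. First row:
  (19 - 19.0711)·v_x + (-1)·v_y = 0, i.e. (-0.0711)·v_x + (-1)·v_y = 0,
  so v ∝ (b, λ_1 - a) = (-1, 0.0711); multiply by -1 so the first entry is positive: u = (1, -0.0711).
  ||u|| = √((1)² + (-0.0711)²) = √(1.0051) ≈ 1.0025,
  v_1 = u/||u|| ≈ (0.9975, -0.0709) (||v_1|| = 1).

λ_1 = 19.0711,  λ_2 = 4.9289;  v_1 ≈ (0.9975, -0.0709)


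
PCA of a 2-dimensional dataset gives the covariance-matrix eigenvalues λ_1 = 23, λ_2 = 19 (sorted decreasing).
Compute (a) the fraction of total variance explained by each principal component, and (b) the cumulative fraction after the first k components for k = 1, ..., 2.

Step 1 — total variance = trace(Sigma) = Σ λ_i = 23 + 19 = 42.

Step 2 — fraction explained by component i = λ_i / Σ λ:
  PC1: 23/42 = 0.5476
  PC2: 19/42 = 0.4524

Step 3 — cumulative fraction after k components = (λ_1 + ... + λ_k) / Σ λ:
  k = 1: 23/42 = 0.5476
  k = 2: (23 + 19)/42 = 42/42 = 1

Summary (fraction, with percent):

explained: PC1 0.5476 (54.76%), PC2 0.4524 (45.24%);  cumulative: 0.5476, 1


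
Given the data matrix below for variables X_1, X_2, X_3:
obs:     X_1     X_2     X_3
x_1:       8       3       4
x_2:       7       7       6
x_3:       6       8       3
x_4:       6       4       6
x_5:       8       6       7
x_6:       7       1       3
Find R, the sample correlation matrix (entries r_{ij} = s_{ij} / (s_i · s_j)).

Step 1 — column means:
  mean(X_1) = (8 + 7 + 6 + 6 + 8 + 7) / 6 = 42/6 = 7
  mean(X_2) = (3 + 7 + 8 + 4 + 6 + 1) / 6 = 29/6 = 4.8333
  mean(X_3) = (4 + 6 + 3 + 6 + 7 + 3) / 6 = 29/6 = 4.8333

Step 2 — sample variances and covariances s[i,j] = (1/(n-1)) · Σ_k (x_{k,i} - mean_i) · (x_{k,j} - mean_j), with n-1 = 5:
  s[X_1,X_1] = ((1)·(1) + (0)·(0) + (-1)·(-1) + (-1)·(-1) + (1)·(1) + (0)·(0)) / 5 = 4/5 = 0.8
  s[X_1,X_2] = ((1)·(-1.8333) + (0)·(2.1667) + (-1)·(3.1667) + (-1)·(-0.8333) + (1)·(1.1667) + (0)·(-3.8333)) / 5 = -3/5 = -0.6
  s[X_1,X_3] = ((1)·(-0.8333) + (0)·(1.1667) + (-1)·(-1.8333) + (-1)·(1.1667) + (1)·(2.1667) + (0)·(-1.8333)) / 5 = 2/5 = 0.4
  s[X_2,X_2] = ((-1.8333)·(-1.8333) + (2.1667)·(2.1667) + (3.1667)·(3.1667) + (-0.8333)·(-0.8333) + (1.1667)·(1.1667) + (-3.8333)·(-3.8333)) / 5 = 34.8333/5 = 6.9667
  s[X_2,X_3] = ((-1.8333)·(-0.8333) + (2.1667)·(1.1667) + (3.1667)·(-1.8333) + (-0.8333)·(1.1667) + (1.1667)·(2.1667) + (-3.8333)·(-1.8333)) / 5 = 6.8333/5 = 1.3667
  s[X_3,X_3] = ((-0.8333)·(-0.8333) + (1.1667)·(1.1667) + (-1.8333)·(-1.8333) + (1.1667)·(1.1667) + (2.1667)·(2.1667) + (-1.8333)·(-1.8333)) / 5 = 14.8333/5 = 2.9667
  Sample standard deviations s_i = √(s[i,i]):
  s(X_1) = √(0.8) = 0.8944
  s(X_2) = √(6.9667) = 2.6394
  s(X_3) = √(2.9667) = 1.7224

Step 3 — r_{ij} = s_{ij} / (s_i · s_j):
  r[X_1,X_1] = 1 (diagonal).
  r[X_1,X_2] = -0.6 / (0.8944 · 2.6394) = -0.6 / 2.3608 = -0.2542
  r[X_1,X_3] = 0.4 / (0.8944 · 1.7224) = 0.4 / 1.5406 = 0.2596
  r[X_2,X_2] = 1 (diagonal).
  r[X_2,X_3] = 1.3667 / (2.6394 · 1.7224) = 1.3667 / 4.5462 = 0.3006
  r[X_3,X_3] = 1 (diagonal).

R is symmetric with unit diagonal. Assembling:

R = [[1, -0.2542, 0.2596],
 [-0.2542, 1, 0.3006],
 [0.2596, 0.3006, 1]]
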